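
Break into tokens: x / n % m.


Scan left to right, longest-match per lexeme
Tokens: ID(x), OP(/), ID(n), OP(%), ID(m)


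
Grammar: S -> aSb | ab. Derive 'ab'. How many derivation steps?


Derivation: S => ab
Steps: 1


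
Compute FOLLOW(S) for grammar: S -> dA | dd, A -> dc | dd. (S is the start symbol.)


$ ∈ FOLLOW(S). For each A -> αBβ: add FIRST(β)\{ε} to FOLLOW(B); if β nullable, add FOLLOW(A).
FOLLOW(S) = {$}


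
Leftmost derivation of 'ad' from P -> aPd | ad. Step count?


Derivation: P => ad
Steps: 1


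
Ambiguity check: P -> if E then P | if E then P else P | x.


dangling else: 'if E then if E then x else x' parses two ways
Ambiguous


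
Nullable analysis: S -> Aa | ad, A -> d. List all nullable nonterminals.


A nonterminal is nullable iff some alternative derives ε (directly, or every symbol in it is nullable)
Nullable: {}


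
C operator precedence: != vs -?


'-' is additive (level 9); '!=' is equality (level 6)
Higher level binds tighter
'-' has higher precedence than '!='


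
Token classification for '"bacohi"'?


Pattern: double-quoted sequence
Type: STRING_LITERAL


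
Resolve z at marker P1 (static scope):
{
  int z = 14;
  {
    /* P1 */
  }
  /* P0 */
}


P1's block does not declare z; resolves to the enclosing declaration at depth 0
z = 14


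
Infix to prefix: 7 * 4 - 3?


left-to-right (same/higher precedence on left): tree is (- (* 7 4) 3)
Prefix: - * 7 4 3


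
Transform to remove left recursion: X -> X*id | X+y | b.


Left-recursive alternatives: X*id, X+y; non-recursive: b
Introduce X': X -> bX', X' -> *idX' | +yX' | ε


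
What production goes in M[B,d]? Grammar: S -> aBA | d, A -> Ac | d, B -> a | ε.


For [B, d]: ε is nullable and 'd' ∈ FOLLOW(B)
Entry: B -> ε


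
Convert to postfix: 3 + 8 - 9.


Left to right (same or higher precedence on left)
Postfix: 3 8 + 9 -


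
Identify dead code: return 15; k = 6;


statement follows a return and is unreachable
Dead: 'k = 6'


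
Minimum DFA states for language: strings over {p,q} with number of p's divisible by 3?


Track (count of p) mod 3: states 0..2, accept at 0
Minimal DFA: 3 states


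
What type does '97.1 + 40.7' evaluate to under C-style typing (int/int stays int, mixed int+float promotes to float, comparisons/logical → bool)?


Operand types: float + float
Rule: mixed int/float promotes to float; int/int stays int
Result type: float


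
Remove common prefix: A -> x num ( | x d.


Common prefix: 'x'
Factored: A -> x A', A' -> num ( | d


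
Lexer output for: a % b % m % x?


Scan left to right, longest-match per lexeme
Tokens: ID(a), OP(%), ID(b), OP(%), ID(m), OP(%), ID(x)


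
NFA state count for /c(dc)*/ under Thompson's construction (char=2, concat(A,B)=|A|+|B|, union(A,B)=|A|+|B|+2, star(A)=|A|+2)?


Syntax tree has 3 char leaf(s), 0 union(s), 1 star(s)
chars contribute 3×2 = 6; each union adds +2; each star adds +2
Total: 6 + 0 + 2 = 8 states


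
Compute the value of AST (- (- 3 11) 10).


Evaluate inner: (- 3 11) = -8
Evaluate root: (- -8 10) = -18
Result: -18


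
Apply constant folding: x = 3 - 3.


3 - 3 = 0 at compile time
Optimized: x = 0


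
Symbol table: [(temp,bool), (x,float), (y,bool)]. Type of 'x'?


Lookup 'x' → type float


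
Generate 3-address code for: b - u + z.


Break into single-operator statements:
t1 = b - u
t2 = t1 + z


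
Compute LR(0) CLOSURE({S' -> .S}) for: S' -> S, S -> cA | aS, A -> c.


Start: S' -> .S
For each item with dot before a nonterminal B, add B -> .γ for every B-production
Closure: [S' -> .S, S -> .cA, S -> .aS]


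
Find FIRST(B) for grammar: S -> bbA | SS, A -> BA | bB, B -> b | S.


Per alternative of B: FIRST(b) = {b}; FIRST(S) = {b}
FIRST(B) = {b}


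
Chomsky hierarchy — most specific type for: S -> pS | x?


Right-linear: every RHS is a terminal or a terminal followed by one nonterminal
Classification: Type 3 (Regular)


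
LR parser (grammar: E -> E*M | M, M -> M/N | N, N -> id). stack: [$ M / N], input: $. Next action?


handle 'M/N' on top
Action: reduce (M -> M/N)


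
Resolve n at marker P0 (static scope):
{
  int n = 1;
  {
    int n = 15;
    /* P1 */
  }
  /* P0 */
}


n declared in the same block as P0
n = 1


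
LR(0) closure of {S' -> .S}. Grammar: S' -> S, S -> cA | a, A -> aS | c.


Start: S' -> .S
For each item with dot before a nonterminal B, add B -> .γ for every B-production
Closure: [S' -> .S, S -> .cA, S -> .a]


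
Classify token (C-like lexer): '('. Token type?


Pattern: delimiter/punctuation
Type: PUNCTUATION


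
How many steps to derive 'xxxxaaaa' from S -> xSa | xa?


Derivation: S => xSa => xxSaa => xxxSaaa => xxxxaaaa
Steps: 4


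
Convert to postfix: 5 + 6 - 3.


Left to right (same or higher precedence on left)
Postfix: 5 6 + 3 -


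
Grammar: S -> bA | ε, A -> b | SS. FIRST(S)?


Per alternative of S: FIRST(bA) = {b}; FIRST(ε) = {ε}
FIRST(S) = {b, ε}


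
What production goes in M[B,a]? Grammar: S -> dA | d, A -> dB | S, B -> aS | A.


For [B, a]: 'a' ∈ FIRST(aS)
Entry: B -> aS


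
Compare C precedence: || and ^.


'^' is bitwise XOR (level 4); '||' is logical OR (level 1)
Higher level binds tighter
'^' has higher precedence than '||'


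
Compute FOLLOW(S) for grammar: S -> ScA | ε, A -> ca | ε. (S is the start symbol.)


$ ∈ FOLLOW(S). For each A -> αBβ: add FIRST(β)\{ε} to FOLLOW(B); if β nullable, add FOLLOW(A).
FOLLOW(S) = {$, c}


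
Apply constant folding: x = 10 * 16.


10 * 16 = 160 at compile time
Optimized: x = 160


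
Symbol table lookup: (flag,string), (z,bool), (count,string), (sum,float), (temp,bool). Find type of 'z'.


Lookup 'z' → type bool


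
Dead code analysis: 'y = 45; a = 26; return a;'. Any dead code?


y is assigned but never read
Dead: 'y = 45'


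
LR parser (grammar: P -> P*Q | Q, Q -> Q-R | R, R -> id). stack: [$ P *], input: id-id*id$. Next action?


no handle ('P*' is not any RHS); shift 'id'
Action: shift


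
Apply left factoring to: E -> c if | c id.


Common prefix: 'c'
Factored: E -> c E', E' -> if | id


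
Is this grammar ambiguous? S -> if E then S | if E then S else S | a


dangling else: 'if E then if E then a else a' parses two ways
Ambiguous


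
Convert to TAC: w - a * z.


Break into single-operator statements:
t1 = a * z
t2 = w - t1


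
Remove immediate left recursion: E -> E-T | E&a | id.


Left-recursive alternatives: E-T, E&a; non-recursive: id
Introduce E': E -> idE', E' -> -TE' | &aE' | ε


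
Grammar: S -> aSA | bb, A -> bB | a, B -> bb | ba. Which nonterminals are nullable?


A nonterminal is nullable iff some alternative derives ε (directly, or every symbol in it is nullable)
Nullable: {}


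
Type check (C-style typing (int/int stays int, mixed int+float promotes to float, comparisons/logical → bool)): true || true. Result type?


Operand types: bool || bool
Rule: logical operators take bool operands and yield bool
Result type: bool


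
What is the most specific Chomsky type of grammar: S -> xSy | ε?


Single nonterminal LHS, but x^n y^n is not regular
Classification: Type 2 (Context-Free)


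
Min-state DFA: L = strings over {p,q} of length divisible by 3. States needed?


Track length mod 3: states 0..2, accept at 0
Minimal DFA: 3 states


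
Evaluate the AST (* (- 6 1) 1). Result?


Evaluate inner: (- 6 1) = 5
Evaluate root: (* 5 1) = 5
Result: 5


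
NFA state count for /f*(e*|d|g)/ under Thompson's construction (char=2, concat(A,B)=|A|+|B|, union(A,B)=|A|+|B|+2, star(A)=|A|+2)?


Syntax tree has 4 char leaf(s), 2 union(s), 2 star(s)
chars contribute 4×2 = 8; each union adds +2; each star adds +2
Total: 8 + 4 + 4 = 16 states


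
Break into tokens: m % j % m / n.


Scan left to right, longest-match per lexeme
Tokens: ID(m), OP(%), ID(j), OP(%), ID(m), OP(/), ID(n)


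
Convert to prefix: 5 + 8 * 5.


'*' binds tighter: tree is (+ 5 (* 8 5))
Prefix: + 5 * 8 5


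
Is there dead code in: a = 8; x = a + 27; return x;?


a is read by x's definition; x is returned
No dead code


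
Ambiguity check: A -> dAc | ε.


balanced d^n…c^n: each string has a unique parse
Unambiguous


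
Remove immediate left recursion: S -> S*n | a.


Left-recursive alternatives: S*n; non-recursive: a
Introduce S': S -> aS', S' -> *nS' | ε


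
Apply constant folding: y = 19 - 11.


19 - 11 = 8 at compile time
Optimized: y = 8


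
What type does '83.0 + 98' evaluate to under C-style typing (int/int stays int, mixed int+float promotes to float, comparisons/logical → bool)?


Operand types: float + int
Rule: mixed int/float promotes to float; int/int stays int
Result type: float


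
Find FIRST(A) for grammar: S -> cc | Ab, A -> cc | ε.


Per alternative of A: FIRST(cc) = {c}; FIRST(ε) = {ε}
FIRST(A) = {c, ε}


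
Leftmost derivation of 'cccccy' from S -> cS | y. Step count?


Derivation: S => cS => ccS => cccS => ccccS => cccccS => cccccy
Steps: 6


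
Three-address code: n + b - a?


Break into single-operator statements:
t1 = n + b
t2 = t1 - a


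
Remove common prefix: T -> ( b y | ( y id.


Common prefix: '('
Factored: T -> ( T', T' -> b y | y id


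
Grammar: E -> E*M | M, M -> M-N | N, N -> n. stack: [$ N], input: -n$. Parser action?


'N' (not preceded by M-) is the handle for M -> N
Action: reduce (M -> N)


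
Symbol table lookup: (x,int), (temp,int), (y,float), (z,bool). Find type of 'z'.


Lookup 'z' → type bool


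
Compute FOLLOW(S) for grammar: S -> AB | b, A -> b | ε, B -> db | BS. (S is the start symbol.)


$ ∈ FOLLOW(S). For each A -> αBβ: add FIRST(β)\{ε} to FOLLOW(B); if β nullable, add FOLLOW(A).
FOLLOW(S) = {$, b, d}


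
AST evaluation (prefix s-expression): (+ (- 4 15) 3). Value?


Evaluate inner: (- 4 15) = -11
Evaluate root: (+ -11 3) = -8
Result: -8


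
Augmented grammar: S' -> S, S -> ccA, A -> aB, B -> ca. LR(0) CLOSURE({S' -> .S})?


Start: S' -> .S
For each item with dot before a nonterminal B, add B -> .γ for every B-production
Closure: [S' -> .S, S -> .ccA]


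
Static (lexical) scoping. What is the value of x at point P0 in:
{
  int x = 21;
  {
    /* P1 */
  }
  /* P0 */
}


x declared in the same block as P0
x = 21


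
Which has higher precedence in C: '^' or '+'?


'+' is additive (level 9); '^' is bitwise XOR (level 4)
Higher level binds tighter
'+' has higher precedence than '^'


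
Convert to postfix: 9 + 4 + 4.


Left to right (same or higher precedence on left)
Postfix: 9 4 + 4 +


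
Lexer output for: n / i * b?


Scan left to right, longest-match per lexeme
Tokens: ID(n), OP(/), ID(i), OP(*), ID(b)


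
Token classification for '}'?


Pattern: delimiter/punctuation
Type: PUNCTUATION


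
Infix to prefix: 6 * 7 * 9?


left-to-right (same/higher precedence on left): tree is (* (* 6 7) 9)
Prefix: * * 6 7 9


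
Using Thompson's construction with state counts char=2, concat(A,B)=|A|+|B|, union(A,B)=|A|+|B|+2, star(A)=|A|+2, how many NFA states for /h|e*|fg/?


Syntax tree has 4 char leaf(s), 2 union(s), 1 star(s)
chars contribute 4×2 = 8; each union adds +2; each star adds +2
Total: 8 + 4 + 2 = 14 states


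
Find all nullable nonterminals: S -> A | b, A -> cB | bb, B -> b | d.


A nonterminal is nullable iff some alternative derives ε (directly, or every symbol in it is nullable)
Nullable: {}


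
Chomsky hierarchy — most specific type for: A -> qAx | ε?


Single nonterminal LHS, but q^n x^n is not regular
Classification: Type 2 (Context-Free)


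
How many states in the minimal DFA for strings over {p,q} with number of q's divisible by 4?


Track (count of q) mod 4: states 0..3, accept at 0
Minimal DFA: 4 states


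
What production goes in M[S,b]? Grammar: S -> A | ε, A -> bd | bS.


For [S, b]: 'b' ∈ FIRST(A)
Entry: S -> A


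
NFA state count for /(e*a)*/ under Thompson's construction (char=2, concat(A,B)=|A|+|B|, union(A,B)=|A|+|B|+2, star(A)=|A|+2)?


Syntax tree has 2 char leaf(s), 0 union(s), 2 star(s)
chars contribute 2×2 = 4; each union adds +2; each star adds +2
Total: 4 + 0 + 4 = 8 states


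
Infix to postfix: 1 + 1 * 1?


* has higher precedence, evaluate 1*1 first
Postfix: 1 1 1 * +


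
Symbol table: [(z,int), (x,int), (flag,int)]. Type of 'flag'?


Lookup 'flag' → type int


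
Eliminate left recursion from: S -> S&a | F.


Left-recursive alternatives: S&a; non-recursive: F
Introduce S': S -> FS', S' -> &aS' | ε


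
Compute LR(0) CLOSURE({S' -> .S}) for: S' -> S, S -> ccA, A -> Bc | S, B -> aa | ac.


Start: S' -> .S
For each item with dot before a nonterminal B, add B -> .γ for every B-production
Closure: [S' -> .S, S -> .ccA]


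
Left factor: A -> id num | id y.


Common prefix: 'id'
Factored: A -> id A', A' -> num | y


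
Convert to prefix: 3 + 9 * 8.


'*' binds tighter: tree is (+ 3 (* 9 8))
Prefix: + 3 * 9 8


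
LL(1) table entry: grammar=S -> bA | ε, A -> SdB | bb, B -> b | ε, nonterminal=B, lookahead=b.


For [B, b]: 'b' ∈ FIRST(b)
Entry: B -> b


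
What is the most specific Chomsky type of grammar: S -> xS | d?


Right-linear: every RHS is a terminal or a terminal followed by one nonterminal
Classification: Type 3 (Regular)


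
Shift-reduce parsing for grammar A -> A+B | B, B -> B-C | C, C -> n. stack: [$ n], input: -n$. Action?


'n' on top is the handle for C -> n
Action: reduce (C -> n)


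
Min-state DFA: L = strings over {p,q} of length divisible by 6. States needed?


Track length mod 6: states 0..5, accept at 0
Minimal DFA: 6 states


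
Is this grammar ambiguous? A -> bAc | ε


balanced b^n…c^n: each string has a unique parse
Unambiguous


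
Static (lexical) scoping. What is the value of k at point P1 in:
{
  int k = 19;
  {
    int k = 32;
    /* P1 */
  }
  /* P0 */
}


k declared in the same block as P1
k = 32


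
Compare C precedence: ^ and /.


'/' is multiplicative (level 10); '^' is bitwise XOR (level 4)
Higher level binds tighter
'/' has higher precedence than '^'


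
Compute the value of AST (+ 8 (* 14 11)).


Evaluate inner: (* 14 11) = 154
Evaluate root: (+ 8 154) = 162
Result: 162


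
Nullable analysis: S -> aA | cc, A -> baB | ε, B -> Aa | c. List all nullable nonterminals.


A nonterminal is nullable iff some alternative derives ε (directly, or every symbol in it is nullable)
Nullable: {A}


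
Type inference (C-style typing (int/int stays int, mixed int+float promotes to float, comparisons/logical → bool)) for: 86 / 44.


Operand types: int / int
Rule: mixed int/float promotes to float; int/int stays int
Result type: int


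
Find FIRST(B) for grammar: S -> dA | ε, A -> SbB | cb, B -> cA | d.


Per alternative of B: FIRST(cA) = {c}; FIRST(d) = {d}
FIRST(B) = {c, d}


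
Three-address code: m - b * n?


Break into single-operator statements:
t1 = b * n
t2 = m - t1


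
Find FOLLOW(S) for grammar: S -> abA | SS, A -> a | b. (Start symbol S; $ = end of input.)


$ ∈ FOLLOW(S). For each A -> αBβ: add FIRST(β)\{ε} to FOLLOW(B); if β nullable, add FOLLOW(A).
FOLLOW(S) = {$, a}


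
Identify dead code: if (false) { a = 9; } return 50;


condition is constant false, so the whole block is unreachable
Dead: 'if (false) { a = 9; }'


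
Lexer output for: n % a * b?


Scan left to right, longest-match per lexeme
Tokens: ID(n), OP(%), ID(a), OP(*), ID(b)


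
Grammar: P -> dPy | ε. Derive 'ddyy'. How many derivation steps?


Derivation: P => dPy => ddPyy => ddyy
Steps: 3


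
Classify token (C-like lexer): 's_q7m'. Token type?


Pattern: letter/underscore followed by alphanumerics, not a keyword
Type: IDENTIFIER


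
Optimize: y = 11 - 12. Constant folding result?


11 - 12 = -1 at compile time
Optimized: y = -1


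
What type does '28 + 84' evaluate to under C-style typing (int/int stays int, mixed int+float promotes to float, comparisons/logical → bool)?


Operand types: int + int
Rule: mixed int/float promotes to float; int/int stays int
Result type: int


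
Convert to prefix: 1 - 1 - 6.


left-to-right (same/higher precedence on left): tree is (- (- 1 1) 6)
Prefix: - - 1 1 6


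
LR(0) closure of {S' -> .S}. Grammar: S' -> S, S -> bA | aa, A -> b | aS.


Start: S' -> .S
For each item with dot before a nonterminal B, add B -> .γ for every B-production
Closure: [S' -> .S, S -> .bA, S -> .aa]


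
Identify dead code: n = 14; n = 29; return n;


first assignment to n is overwritten before any read
Dead: 'n = 14'


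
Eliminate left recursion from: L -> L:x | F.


Left-recursive alternatives: L:x; non-recursive: F
Introduce L': L -> FL', L' -> :xL' | ε


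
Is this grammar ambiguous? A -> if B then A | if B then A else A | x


dangling else: 'if B then if B then x else x' parses two ways
Ambiguous


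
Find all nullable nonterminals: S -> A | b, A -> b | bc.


A nonterminal is nullable iff some alternative derives ε (directly, or every symbol in it is nullable)
Nullable: {}


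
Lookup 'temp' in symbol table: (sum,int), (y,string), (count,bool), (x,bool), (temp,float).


Lookup 'temp' → type float


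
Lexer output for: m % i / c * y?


Scan left to right, longest-match per lexeme
Tokens: ID(m), OP(%), ID(i), OP(/), ID(c), OP(*), ID(y)


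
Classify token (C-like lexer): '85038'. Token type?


Pattern: digits only
Type: INTEGER_LITERAL


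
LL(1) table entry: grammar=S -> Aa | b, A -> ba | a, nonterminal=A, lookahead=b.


For [A, b]: 'b' ∈ FIRST(ba)
Entry: A -> ba


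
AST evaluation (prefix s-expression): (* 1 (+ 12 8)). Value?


Evaluate inner: (+ 12 8) = 20
Evaluate root: (* 1 20) = 20
Result: 20


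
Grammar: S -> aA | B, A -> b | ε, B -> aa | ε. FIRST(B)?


Per alternative of B: FIRST(aa) = {a}; FIRST(ε) = {ε}
FIRST(B) = {a, ε}


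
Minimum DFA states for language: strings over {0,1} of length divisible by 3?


Track length mod 3: states 0..2, accept at 0
Minimal DFA: 3 states


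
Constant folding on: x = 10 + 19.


10 + 19 = 29 at compile time
Optimized: x = 29


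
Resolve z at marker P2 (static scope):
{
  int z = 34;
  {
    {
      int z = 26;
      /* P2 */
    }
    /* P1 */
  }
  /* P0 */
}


z declared in the same block as P2
z = 26


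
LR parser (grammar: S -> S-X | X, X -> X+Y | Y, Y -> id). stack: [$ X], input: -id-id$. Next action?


lookahead ∉ {+} so X won't extend; reduce S -> X
Action: reduce (S -> X)


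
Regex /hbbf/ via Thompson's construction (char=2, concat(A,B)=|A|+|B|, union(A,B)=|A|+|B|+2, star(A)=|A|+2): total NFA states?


Syntax tree has 4 char leaf(s), 0 union(s), 0 star(s)
chars contribute 4×2 = 8; each union adds +2; each star adds +2
Total: 8 + 0 + 0 = 8 states


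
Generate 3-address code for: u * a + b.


Break into single-operator statements:
t1 = u * a
t2 = t1 + b


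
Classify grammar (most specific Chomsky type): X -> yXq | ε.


Single nonterminal LHS, but y^n q^n is not regular
Classification: Type 2 (Context-Free)


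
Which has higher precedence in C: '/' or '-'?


'/' is multiplicative (level 10); '-' is additive (level 9)
Higher level binds tighter
'/' has higher precedence than '-'


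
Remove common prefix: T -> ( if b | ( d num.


Common prefix: '('
Factored: T -> ( T', T' -> if b | d num


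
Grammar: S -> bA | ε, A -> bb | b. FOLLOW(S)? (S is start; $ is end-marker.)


$ ∈ FOLLOW(S). For each A -> αBβ: add FIRST(β)\{ε} to FOLLOW(B); if β nullable, add FOLLOW(A).
FOLLOW(S) = {$}


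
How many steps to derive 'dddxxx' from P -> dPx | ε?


Derivation: P => dPx => ddPxx => dddPxxx => dddxxx
Steps: 4


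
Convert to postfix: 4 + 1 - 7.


Left to right (same or higher precedence on left)
Postfix: 4 1 + 7 -


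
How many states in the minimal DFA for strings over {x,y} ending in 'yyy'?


Track the longest suffix of input matching a prefix of 'yyy': 4 classes (prefixes of length 0..3)
Minimal DFA: 4 states


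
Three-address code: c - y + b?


Break into single-operator statements:
t1 = c - y
t2 = t1 + b


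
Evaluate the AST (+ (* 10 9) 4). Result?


Evaluate inner: (* 10 9) = 90
Evaluate root: (+ 90 4) = 94
Result: 94


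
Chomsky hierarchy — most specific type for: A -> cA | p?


Right-linear: every RHS is a terminal or a terminal followed by one nonterminal
Classification: Type 3 (Regular)


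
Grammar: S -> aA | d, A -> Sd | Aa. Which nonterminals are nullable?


A nonterminal is nullable iff some alternative derives ε (directly, or every symbol in it is nullable)
Nullable: {}


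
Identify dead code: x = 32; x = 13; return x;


first assignment to x is overwritten before any read
Dead: 'x = 32'


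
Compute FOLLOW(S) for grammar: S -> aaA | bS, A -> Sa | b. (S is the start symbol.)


$ ∈ FOLLOW(S). For each A -> αBβ: add FIRST(β)\{ε} to FOLLOW(B); if β nullable, add FOLLOW(A).
FOLLOW(S) = {$, a}


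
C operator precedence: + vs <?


'+' is additive (level 9); '<' is relational (level 7)
Higher level binds tighter
'+' has higher precedence than '<'


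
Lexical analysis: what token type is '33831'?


Pattern: digits only
Type: INTEGER_LITERAL


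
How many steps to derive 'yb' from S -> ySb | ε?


Derivation: S => ySb => yb
Steps: 2


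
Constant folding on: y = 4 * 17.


4 * 17 = 68 at compile time
Optimized: y = 68


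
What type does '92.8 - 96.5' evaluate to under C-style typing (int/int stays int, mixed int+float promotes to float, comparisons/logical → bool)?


Operand types: float - float
Rule: mixed int/float promotes to float; int/int stays int
Result type: float


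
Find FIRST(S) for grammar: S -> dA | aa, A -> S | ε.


Per alternative of S: FIRST(dA) = {d}; FIRST(aa) = {a}
FIRST(S) = {a, d}


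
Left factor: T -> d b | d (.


Common prefix: 'd'
Factored: T -> d T', T' -> b | (


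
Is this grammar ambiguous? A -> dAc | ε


balanced d^n…c^n: each string has a unique parse
Unambiguous


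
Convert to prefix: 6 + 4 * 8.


'*' binds tighter: tree is (+ 6 (* 4 8))
Prefix: + 6 * 4 8


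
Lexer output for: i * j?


Scan left to right, longest-match per lexeme
Tokens: ID(i), OP(*), ID(j)


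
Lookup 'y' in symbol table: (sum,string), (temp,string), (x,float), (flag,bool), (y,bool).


Lookup 'y' → type bool


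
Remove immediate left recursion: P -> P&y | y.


Left-recursive alternatives: P&y; non-recursive: y
Introduce P': P -> yP', P' -> &yP' | ε


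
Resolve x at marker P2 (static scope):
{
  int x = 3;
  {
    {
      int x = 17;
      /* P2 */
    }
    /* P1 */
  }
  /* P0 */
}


x declared in the same block as P2
x = 17


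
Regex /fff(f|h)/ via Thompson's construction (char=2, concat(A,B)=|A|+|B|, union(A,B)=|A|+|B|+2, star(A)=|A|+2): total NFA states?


Syntax tree has 5 char leaf(s), 1 union(s), 0 star(s)
chars contribute 5×2 = 10; each union adds +2; each star adds +2
Total: 10 + 2 + 0 = 12 states


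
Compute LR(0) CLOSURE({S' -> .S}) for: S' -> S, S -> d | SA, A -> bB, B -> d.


Start: S' -> .S
For each item with dot before a nonterminal B, add B -> .γ for every B-production
Closure: [S' -> .S, S -> .d, S -> .SA]


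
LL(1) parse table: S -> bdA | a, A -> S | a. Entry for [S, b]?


For [S, b]: 'b' ∈ FIRST(bdA)
Entry: S -> bdA


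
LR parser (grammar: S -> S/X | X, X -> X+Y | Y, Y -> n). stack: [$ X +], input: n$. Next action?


no handle; shift 'n'
Action: shift


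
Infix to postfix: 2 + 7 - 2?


Left to right (same or higher precedence on left)
Postfix: 2 7 + 2 -


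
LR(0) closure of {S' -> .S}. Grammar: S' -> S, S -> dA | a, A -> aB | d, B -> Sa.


Start: S' -> .S
For each item with dot before a nonterminal B, add B -> .γ for every B-production
Closure: [S' -> .S, S -> .dA, S -> .a]


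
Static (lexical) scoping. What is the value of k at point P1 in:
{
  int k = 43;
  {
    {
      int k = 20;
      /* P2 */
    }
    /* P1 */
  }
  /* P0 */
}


P1's block does not declare k; resolves to the enclosing declaration at depth 0
k = 43


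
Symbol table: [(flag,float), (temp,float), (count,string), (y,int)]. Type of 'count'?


Lookup 'count' → type string


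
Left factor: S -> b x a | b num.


Common prefix: 'b'
Factored: S -> b S', S' -> x a | num


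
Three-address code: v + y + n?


Break into single-operator statements:
t1 = v + y
t2 = t1 + n


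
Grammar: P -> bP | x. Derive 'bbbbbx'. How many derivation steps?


Derivation: P => bP => bbP => bbbP => bbbbP => bbbbbP => bbbbbx
Steps: 6


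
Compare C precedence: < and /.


'/' is multiplicative (level 10); '<' is relational (level 7)
Higher level binds tighter
'/' has higher precedence than '<'


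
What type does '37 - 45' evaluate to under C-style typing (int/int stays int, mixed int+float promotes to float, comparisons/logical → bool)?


Operand types: int - int
Rule: mixed int/float promotes to float; int/int stays int
Result type: int


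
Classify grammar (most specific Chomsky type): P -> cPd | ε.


Single nonterminal LHS, but c^n d^n is not regular
Classification: Type 2 (Context-Free)


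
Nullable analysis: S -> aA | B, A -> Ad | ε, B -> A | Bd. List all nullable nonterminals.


A nonterminal is nullable iff some alternative derives ε (directly, or every symbol in it is nullable)
Nullable: {A, B, S}


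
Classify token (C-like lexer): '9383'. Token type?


Pattern: digits only
Type: INTEGER_LITERAL


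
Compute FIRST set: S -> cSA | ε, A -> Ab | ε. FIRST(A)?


Per alternative of A: FIRST(Ab) = {b}; FIRST(ε) = {ε}
FIRST(A) = {b, ε}


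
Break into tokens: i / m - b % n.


Scan left to right, longest-match per lexeme
Tokens: ID(i), OP(/), ID(m), OP(-), ID(b), OP(%), ID(n)


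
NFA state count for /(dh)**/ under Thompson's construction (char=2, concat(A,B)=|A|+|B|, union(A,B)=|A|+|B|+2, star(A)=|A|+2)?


Syntax tree has 2 char leaf(s), 0 union(s), 2 star(s)
chars contribute 2×2 = 4; each union adds +2; each star adds +2
Total: 4 + 0 + 4 = 8 states


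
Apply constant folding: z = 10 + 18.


10 + 18 = 28 at compile time
Optimized: z = 28


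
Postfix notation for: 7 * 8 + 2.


Left to right (same or higher precedence on left)
Postfix: 7 8 * 2 +


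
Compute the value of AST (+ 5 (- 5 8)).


Evaluate inner: (- 5 8) = -3
Evaluate root: (+ 5 -3) = 2
Result: 2


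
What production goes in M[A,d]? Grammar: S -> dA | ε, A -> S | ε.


For [A, d]: 'd' ∈ FIRST(S)
Entry: A -> S


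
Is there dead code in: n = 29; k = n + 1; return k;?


n is read by k's definition; k is returned
No dead code


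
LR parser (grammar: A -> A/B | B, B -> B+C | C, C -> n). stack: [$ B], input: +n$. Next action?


shift '+' to continue B -> B+C
Action: shift


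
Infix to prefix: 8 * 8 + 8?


left-to-right (same/higher precedence on left): tree is (+ (* 8 8) 8)
Prefix: + * 8 8 8


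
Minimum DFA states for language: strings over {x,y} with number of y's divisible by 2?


Track (count of y) mod 2: states 0..1, accept at 0
Minimal DFA: 2 states


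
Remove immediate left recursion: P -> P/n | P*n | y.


Left-recursive alternatives: P/n, P*n; non-recursive: y
Introduce P': P -> yP', P' -> /nP' | *nP' | ε


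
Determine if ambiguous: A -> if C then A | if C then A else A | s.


dangling else: 'if C then if C then s else s' parses two ways
Ambiguous


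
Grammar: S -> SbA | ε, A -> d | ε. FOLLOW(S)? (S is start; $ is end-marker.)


$ ∈ FOLLOW(S). For each A -> αBβ: add FIRST(β)\{ε} to FOLLOW(B); if β nullable, add FOLLOW(A).
FOLLOW(S) = {$, b}


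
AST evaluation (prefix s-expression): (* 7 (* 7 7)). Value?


Evaluate inner: (* 7 7) = 49
Evaluate root: (* 7 49) = 343
Result: 343


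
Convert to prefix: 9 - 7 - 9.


left-to-right (same/higher precedence on left): tree is (- (- 9 7) 9)
Prefix: - - 9 7 9


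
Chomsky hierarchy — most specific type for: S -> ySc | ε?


Single nonterminal LHS, but y^n c^n is not regular
Classification: Type 2 (Context-Free)


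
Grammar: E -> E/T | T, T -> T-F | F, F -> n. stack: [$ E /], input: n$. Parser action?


no handle ('E/' is not any RHS); shift 'n'
Action: shift


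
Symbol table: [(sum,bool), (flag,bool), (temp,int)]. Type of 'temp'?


Lookup 'temp' → type int


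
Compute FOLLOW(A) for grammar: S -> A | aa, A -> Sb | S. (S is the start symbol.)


$ ∈ FOLLOW(S). For each A -> αBβ: add FIRST(β)\{ε} to FOLLOW(B); if β nullable, add FOLLOW(A).
FOLLOW(A) = {$, b}


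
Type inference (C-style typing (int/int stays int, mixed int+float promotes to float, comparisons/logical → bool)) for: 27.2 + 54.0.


Operand types: float + float
Rule: mixed int/float promotes to float; int/int stays int
Result type: float


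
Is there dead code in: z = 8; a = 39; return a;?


z is assigned but never read
Dead: 'z = 8'


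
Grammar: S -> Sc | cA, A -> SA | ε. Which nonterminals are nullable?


A nonterminal is nullable iff some alternative derives ε (directly, or every symbol in it is nullable)
Nullable: {A}


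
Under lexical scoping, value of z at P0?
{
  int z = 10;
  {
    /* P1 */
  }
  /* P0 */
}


z declared in the same block as P0
z = 10


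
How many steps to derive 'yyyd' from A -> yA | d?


Derivation: A => yA => yyA => yyyA => yyyd
Steps: 4


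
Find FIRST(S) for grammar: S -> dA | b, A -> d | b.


Per alternative of S: FIRST(dA) = {d}; FIRST(b) = {b}
FIRST(S) = {b, d}


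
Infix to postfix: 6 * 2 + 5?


Left to right (same or higher precedence on left)
Postfix: 6 2 * 5 +


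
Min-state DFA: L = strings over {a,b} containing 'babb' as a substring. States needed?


KMP-style automaton: 4 progress states + 1 absorbing accept = 5
Minimal DFA: 5 states


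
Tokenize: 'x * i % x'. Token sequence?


Scan left to right, longest-match per lexeme
Tokens: ID(x), OP(*), ID(i), OP(%), ID(x)


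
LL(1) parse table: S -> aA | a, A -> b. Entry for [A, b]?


For [A, b]: 'b' ∈ FIRST(b)
Entry: A -> b


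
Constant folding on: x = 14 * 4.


14 * 4 = 56 at compile time
Optimized: x = 56


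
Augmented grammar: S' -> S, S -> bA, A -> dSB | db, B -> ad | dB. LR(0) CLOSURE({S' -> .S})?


Start: S' -> .S
For each item with dot before a nonterminal B, add B -> .γ for every B-production
Closure: [S' -> .S, S -> .bA]


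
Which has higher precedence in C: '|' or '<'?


'<' is relational (level 7); '|' is bitwise OR (level 3)
Higher level binds tighter
'<' has higher precedence than '|'


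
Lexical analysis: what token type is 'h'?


Pattern: letter/underscore followed by alphanumerics, not a keyword
Type: IDENTIFIER


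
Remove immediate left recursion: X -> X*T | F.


Left-recursive alternatives: X*T; non-recursive: F
Introduce X': X -> FX', X' -> *TX' | ε


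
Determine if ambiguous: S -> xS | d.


right-linear, alternatives start with distinct terminals 'x' vs 'd': unique leftmost derivation
Unambiguous


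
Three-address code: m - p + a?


Break into single-operator statements:
t1 = m - p
t2 = t1 + a


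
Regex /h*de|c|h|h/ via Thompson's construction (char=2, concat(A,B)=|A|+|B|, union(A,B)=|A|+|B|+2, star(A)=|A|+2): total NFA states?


Syntax tree has 6 char leaf(s), 3 union(s), 1 star(s)
chars contribute 6×2 = 12; each union adds +2; each star adds +2
Total: 12 + 6 + 2 = 20 states


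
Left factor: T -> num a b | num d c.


Common prefix: 'num'
Factored: T -> num T', T' -> a b | d c


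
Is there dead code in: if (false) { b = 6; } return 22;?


condition is constant false, so the whole block is unreachable
Dead: 'if (false) { b = 6; }'


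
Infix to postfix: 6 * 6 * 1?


Left to right (same or higher precedence on left)
Postfix: 6 6 * 1 *


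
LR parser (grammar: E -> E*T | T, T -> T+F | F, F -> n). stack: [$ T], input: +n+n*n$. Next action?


shift '+' to continue T -> T+F
Action: shift


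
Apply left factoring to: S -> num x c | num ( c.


Common prefix: 'num'
Factored: S -> num S', S' -> x c | ( c


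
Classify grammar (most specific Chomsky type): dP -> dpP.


LHS has context (more than one symbol) and |LHS| ≤ |RHS|
Classification: Type 1 (Context-Sensitive)


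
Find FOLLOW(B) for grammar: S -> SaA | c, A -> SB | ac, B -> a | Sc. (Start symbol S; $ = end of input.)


$ ∈ FOLLOW(S). For each A -> αBβ: add FIRST(β)\{ε} to FOLLOW(B); if β nullable, add FOLLOW(A).
FOLLOW(B) = {$, a, c}


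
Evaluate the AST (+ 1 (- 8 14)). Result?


Evaluate inner: (- 8 14) = -6
Evaluate root: (+ 1 -6) = -5
Result: -5


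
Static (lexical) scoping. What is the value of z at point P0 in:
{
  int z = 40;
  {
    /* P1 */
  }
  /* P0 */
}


z declared in the same block as P0
z = 40


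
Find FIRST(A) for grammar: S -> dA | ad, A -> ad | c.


Per alternative of A: FIRST(ad) = {a}; FIRST(c) = {c}
FIRST(A) = {a, c}


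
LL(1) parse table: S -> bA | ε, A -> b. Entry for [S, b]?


For [S, b]: 'b' ∈ FIRST(bA)
Entry: S -> bA


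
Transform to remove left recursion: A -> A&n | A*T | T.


Left-recursive alternatives: A&n, A*T; non-recursive: T
Introduce A': A -> TA', A' -> &nA' | *TA' | ε


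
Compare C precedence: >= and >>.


'>>' is shift (level 8); '>=' is relational (level 7)
Higher level binds tighter
'>>' has higher precedence than '>='


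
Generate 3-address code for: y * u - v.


Break into single-operator statements:
t1 = y * u
t2 = t1 - v


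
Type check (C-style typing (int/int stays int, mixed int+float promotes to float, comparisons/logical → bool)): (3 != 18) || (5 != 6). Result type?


Operand types: bool || bool
Rule: logical operators take bool operands and yield bool
Result type: bool


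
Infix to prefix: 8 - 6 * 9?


'*' binds tighter: tree is (- 8 (* 6 9))
Prefix: - 8 * 6 9


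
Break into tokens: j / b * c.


Scan left to right, longest-match per lexeme
Tokens: ID(j), OP(/), ID(b), OP(*), ID(c)


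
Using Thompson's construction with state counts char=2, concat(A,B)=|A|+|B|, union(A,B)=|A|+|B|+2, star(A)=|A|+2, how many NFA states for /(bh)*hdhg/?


Syntax tree has 6 char leaf(s), 0 union(s), 1 star(s)
chars contribute 6×2 = 12; each union adds +2; each star adds +2
Total: 12 + 0 + 2 = 14 states


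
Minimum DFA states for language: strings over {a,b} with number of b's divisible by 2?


Track (count of b) mod 2: states 0..1, accept at 0
Minimal DFA: 2 states


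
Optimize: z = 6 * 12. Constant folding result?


6 * 12 = 72 at compile time
Optimized: z = 72


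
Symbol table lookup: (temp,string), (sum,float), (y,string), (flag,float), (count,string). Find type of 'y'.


Lookup 'y' → type string


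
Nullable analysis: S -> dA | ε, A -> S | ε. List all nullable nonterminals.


A nonterminal is nullable iff some alternative derives ε (directly, or every symbol in it is nullable)
Nullable: {A, S}


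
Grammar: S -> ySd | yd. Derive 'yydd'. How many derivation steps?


Derivation: S => ySd => yydd
Steps: 2


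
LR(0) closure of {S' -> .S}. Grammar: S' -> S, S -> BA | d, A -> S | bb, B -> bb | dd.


Start: S' -> .S
For each item with dot before a nonterminal B, add B -> .γ for every B-production
Closure: [S' -> .S, S -> .BA, S -> .d, B -> .bb, B -> .dd]


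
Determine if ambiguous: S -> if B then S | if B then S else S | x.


dangling else: 'if B then if B then x else x' parses two ways
Ambiguous


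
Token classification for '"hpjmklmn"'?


Pattern: double-quoted sequence
Type: STRING_LITERAL


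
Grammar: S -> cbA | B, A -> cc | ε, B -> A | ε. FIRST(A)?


Per alternative of A: FIRST(cc) = {c}; FIRST(ε) = {ε}
FIRST(A) = {c, ε}


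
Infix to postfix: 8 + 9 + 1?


Left to right (same or higher precedence on left)
Postfix: 8 9 + 1 +


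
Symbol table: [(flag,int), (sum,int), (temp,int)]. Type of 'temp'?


Lookup 'temp' → type int


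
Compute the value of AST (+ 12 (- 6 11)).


Evaluate inner: (- 6 11) = -5
Evaluate root: (+ 12 -5) = 7
Result: 7


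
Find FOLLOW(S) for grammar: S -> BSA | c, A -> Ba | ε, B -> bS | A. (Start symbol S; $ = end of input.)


$ ∈ FOLLOW(S). For each A -> αBβ: add FIRST(β)\{ε} to FOLLOW(B); if β nullable, add FOLLOW(A).
FOLLOW(S) = {$, a, b, c}


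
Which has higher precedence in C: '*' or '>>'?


'*' is multiplicative (level 10); '>>' is shift (level 8)
Higher level binds tighter
'*' has higher precedence than '>>'


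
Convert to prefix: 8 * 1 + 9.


left-to-right (same/higher precedence on left): tree is (+ (* 8 1) 9)
Prefix: + * 8 1 9


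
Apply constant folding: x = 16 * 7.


16 * 7 = 112 at compile time
Optimized: x = 112


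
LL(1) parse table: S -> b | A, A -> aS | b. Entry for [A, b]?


For [A, b]: 'b' ∈ FIRST(b)
Entry: A -> b


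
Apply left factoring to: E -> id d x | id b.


Common prefix: 'id'
Factored: E -> id E', E' -> d x | b


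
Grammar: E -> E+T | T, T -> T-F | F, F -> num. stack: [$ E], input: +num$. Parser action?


shift '+' to continue E -> E+T
Action: shift


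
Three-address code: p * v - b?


Break into single-operator statements:
t1 = p * v
t2 = t1 - b


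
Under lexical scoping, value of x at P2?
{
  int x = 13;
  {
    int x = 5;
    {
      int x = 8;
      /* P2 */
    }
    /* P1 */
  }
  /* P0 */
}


x declared in the same block as P2
x = 8


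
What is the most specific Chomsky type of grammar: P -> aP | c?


Right-linear: every RHS is a terminal or a terminal followed by one nonterminal
Classification: Type 3 (Regular)


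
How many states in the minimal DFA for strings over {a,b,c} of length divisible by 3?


Track length mod 3: states 0..2, accept at 0
Minimal DFA: 3 states


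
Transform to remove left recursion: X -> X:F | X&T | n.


Left-recursive alternatives: X:F, X&T; non-recursive: n
Introduce X': X -> nX', X' -> :FX' | &TX' | ε


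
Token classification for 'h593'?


Pattern: letter/underscore followed by alphanumerics, not a keyword
Type: IDENTIFIER


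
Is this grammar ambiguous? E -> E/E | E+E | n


'n/n+n' has two parse trees (no precedence encoded between / and +)
Ambiguous


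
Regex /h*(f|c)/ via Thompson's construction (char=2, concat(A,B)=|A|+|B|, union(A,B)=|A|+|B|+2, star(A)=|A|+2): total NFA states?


Syntax tree has 3 char leaf(s), 1 union(s), 1 star(s)
chars contribute 3×2 = 6; each union adds +2; each star adds +2
Total: 6 + 2 + 2 = 10 states


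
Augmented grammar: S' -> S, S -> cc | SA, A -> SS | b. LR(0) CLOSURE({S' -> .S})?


Start: S' -> .S
For each item with dot before a nonterminal B, add B -> .γ for every B-production
Closure: [S' -> .S, S -> .cc, S -> .SA]


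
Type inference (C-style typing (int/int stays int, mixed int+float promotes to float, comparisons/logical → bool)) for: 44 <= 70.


Operand types: int <= int
Rule: comparison yields bool
Result type: bool


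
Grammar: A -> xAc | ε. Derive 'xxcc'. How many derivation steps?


Derivation: A => xAc => xxAcc => xxcc
Steps: 3
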